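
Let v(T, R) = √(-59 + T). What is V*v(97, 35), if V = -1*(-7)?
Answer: 7*√38 ≈ 43.151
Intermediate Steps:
V = 7
V*v(97, 35) = 7*√(-59 + 97) = 7*√38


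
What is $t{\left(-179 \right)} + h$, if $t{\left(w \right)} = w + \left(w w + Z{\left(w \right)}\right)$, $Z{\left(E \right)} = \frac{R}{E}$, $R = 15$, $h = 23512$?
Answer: $\frac{9911931}{179} \approx 55374.0$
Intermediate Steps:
$Z{\left(E \right)} = \frac{15}{E}$
$t{\left(w \right)} = w + w^{2} + \frac{15}{w}$ ($t{\left(w \right)} = w + \left(w w + \frac{15}{w}\right) = w + \left(w^{2} + \frac{15}{w}\right) = w + w^{2} + \frac{15}{w}$)
$t{\left(-179 \right)} + h = \left(-179 + \left(-179\right)^{2} + \frac{15}{-179}\right) + 23512 = \left(-179 + 32041 + 15 \left(- \frac{1}{179}\right)\right) + 23512 = \left(-179 + 32041 - \frac{15}{179}\right) + 23512 = \frac{5703283}{179} + 23512 = \frac{9911931}{179}$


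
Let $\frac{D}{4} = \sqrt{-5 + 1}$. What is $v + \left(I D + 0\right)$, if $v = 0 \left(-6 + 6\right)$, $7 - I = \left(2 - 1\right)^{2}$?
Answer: $48 i \approx 48.0 i$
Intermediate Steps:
$I = 6$ ($I = 7 - \left(2 - 1\right)^{2} = 7 - 1^{2} = 7 - 1 = 6$)
$D = 8 i$ ($D = 4 \sqrt{-5 + 1} = 4 \sqrt{-4} = 4 \cdot 2 i = 8 i \approx 8.0 i$)
$v = 0$ ($v = 0 \cdot 0 = 0$)
$v + \left(I D + 0\right) = 0 + \left(6 \cdot 8 i + 0\right) = 0 + \left(48 i + 0\right) = 0 + 48 i = 48 i$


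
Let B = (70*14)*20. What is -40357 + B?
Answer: -20757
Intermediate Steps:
B = 19600 (B = 980*20 = 19600)
-40357 + B = -40357 + 19600 = -20757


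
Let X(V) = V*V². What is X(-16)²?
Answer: 16777216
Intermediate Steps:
X(V) = V³
X(-16)² = ((-16)³)² = (-4096)² = 16777216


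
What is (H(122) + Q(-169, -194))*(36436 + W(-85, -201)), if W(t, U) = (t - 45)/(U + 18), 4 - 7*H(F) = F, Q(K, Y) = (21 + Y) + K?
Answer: -16749810016/1281 ≈ -1.3076e+7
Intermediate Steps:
Q(K, Y) = 21 + K + Y
H(F) = 4/7 - F/7
W(t, U) = (-45 + t)/(18 + U)
(H(122) + Q(-169, -194))*(36436 + W(-85, -201)) = ((4/7 - ⅐*122) + (21 - 169 - 194))*(36436 + (-45 - 85)/(18 - 201)) = ((4/7 - 122/7) - 342)*(36436 - 130/(-183)) = (-118/7 - 342)*(36436 - 1/183*(-130)) = -2512*(36436 + 130/183)/7 = -2512/7*6667918/183 = -16749810016/1281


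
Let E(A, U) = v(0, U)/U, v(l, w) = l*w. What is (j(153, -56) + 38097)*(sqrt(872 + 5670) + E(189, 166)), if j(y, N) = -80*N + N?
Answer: 42521*sqrt(6542) ≈ 3.4392e+6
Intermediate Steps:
j(y, N) = -79*N
E(A, U) = 0 (E(A, U) = (0*U)/U = 0/U = 0)
(j(153, -56) + 38097)*(sqrt(872 + 5670) + E(189, 166)) = (-79*(-56) + 38097)*(sqrt(872 + 5670) + 0) = (4424 + 38097)*(sqrt(6542) + 0) = 42521*sqrt(6542)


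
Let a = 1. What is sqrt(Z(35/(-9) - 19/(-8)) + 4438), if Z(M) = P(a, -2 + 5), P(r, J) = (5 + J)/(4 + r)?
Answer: sqrt(110990)/5 ≈ 66.630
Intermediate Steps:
P(r, J) = (5 + J)/(4 + r)
Z(M) = 8/5 (Z(M) = (5 + (-2 + 5))/(4 + 1) = (5 + 3)/5 = (1/5)*8 = 8/5)
sqrt(Z(35/(-9) - 19/(-8)) + 4438) = sqrt(8/5 + 4438) = sqrt(22198/5) = sqrt(110990)/5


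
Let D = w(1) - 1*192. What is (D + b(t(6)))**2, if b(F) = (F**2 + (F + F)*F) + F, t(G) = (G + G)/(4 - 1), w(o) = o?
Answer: 19321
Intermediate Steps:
t(G) = 2*G/3 (t(G) = (2*G)/3 = (2*G)*(1/3) = 2*G/3)
D = -191 (D = 1 - 1*192 = 1 - 192 = -191)
b(F) = F + 3*F**2 (b(F) = (F**2 + (2*F)*F) + F = (F**2 + 2*F**2) + F = 3*F**2 + F = F + 3*F**2)
(D + b(t(6)))**2 = (-191 + ((2/3)*6)*(1 + 3*((2/3)*6)))**2 = (-191 + 4*(1 + 3*4))**2 = (-191 + 4*(1 + 12))**2 = (-191 + 4*13)**2 = (-191 + 52)**2 = (-139)**2 = 19321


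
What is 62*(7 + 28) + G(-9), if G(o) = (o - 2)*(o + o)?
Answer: 2368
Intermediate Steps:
G(o) = 2*o*(-2 + o) (G(o) = (-2 + o)*(2*o) = 2*o*(-2 + o))
62*(7 + 28) + G(-9) = 62*(7 + 28) + 2*(-9)*(-2 - 9) = 62*35 + 2*(-9)*(-11) = 2170 + 198 = 2368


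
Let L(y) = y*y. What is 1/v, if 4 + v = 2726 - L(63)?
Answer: -1/1247 ≈ -0.00080192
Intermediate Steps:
L(y) = y²
v = -1247 (v = -4 + (2726 - 1*63²) = -4 + (2726 - 1*3969) = -4 + (2726 - 3969) = -4 - 1243 = -1247)
1/v = 1/(-1247) = -1/1247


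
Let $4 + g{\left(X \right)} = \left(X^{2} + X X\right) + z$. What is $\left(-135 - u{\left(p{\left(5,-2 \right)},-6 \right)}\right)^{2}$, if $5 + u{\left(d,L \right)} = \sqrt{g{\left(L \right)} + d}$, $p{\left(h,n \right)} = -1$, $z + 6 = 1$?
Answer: $\left(130 + \sqrt{62}\right)^{2} \approx 19009.0$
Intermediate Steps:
$z = -5$ ($z = -6 + 1 = -5$)
$g{\left(X \right)} = -9 + 2 X^{2}$ ($g{\left(X \right)} = -4 - \left(5 - X^{2} - X X\right) = -4 + \left(\left(X^{2} + X^{2}\right) - 5\right) = -4 + \left(2 X^{2} - 5\right) = -4 + \left(-5 + 2 X^{2}\right) = -9 + 2 X^{2}$)
$u{\left(d,L \right)} = -5 + \sqrt{-9 + d + 2 L^{2}}$ ($u{\left(d,L \right)} = -5 + \sqrt{\left(-9 + 2 L^{2}\right) + d} = -5 + \sqrt{-9 + d + 2 L^{2}}$)
$\left(-135 - u{\left(p{\left(5,-2 \right)},-6 \right)}\right)^{2} = \left(-135 - \left(-5 + \sqrt{-9 - 1 + 2 \left(-6\right)^{2}}\right)\right)^{2} = \left(-135 - \left(-5 + \sqrt{-9 - 1 + 2 \cdot 36}\right)\right)^{2} = \left(-135 - \left(-5 + \sqrt{-9 - 1 + 72}\right)\right)^{2} = \left(-135 - \left(-5 + \sqrt{62}\right)\right)^{2} = \left(-135 + \left(5 - \sqrt{62}\right)\right)^{2} = \left(-130 - \sqrt{62}\right)^{2}$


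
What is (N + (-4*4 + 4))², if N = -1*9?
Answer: 441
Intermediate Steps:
N = -9
(N + (-4*4 + 4))² = (-9 + (-4*4 + 4))² = (-9 + (-16 + 4))² = (-9 - 12)² = (-21)² = 441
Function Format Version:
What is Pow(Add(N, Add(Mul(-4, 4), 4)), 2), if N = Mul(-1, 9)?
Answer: 441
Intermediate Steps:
N = -9
Pow(Add(N, Add(Mul(-4, 4), 4)), 2) = Pow(Add(-9, Add(Mul(-4, 4), 4)), 2) = Pow(Add(-9, Add(-16, 4)), 2) = Pow(Add(-9, -12), 2) = Pow(-21, 2) = 441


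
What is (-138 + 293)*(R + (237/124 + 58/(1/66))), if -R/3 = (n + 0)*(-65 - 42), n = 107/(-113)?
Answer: 247028445/452 ≈ 5.4652e+5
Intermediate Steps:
n = -107/113 (n = 107*(-1/113) = -107/113 ≈ -0.94690)
R = -34347/113 (R = -3*(-107/113 + 0)*(-65 - 42) = -(-321)*(-107)/113 = -3*11449/113 = -34347/113 ≈ -303.96)
(-138 + 293)*(R + (237/124 + 58/(1/66))) = (-138 + 293)*(-34347/113 + (237/124 + 58/(1/66))) = 155*(-34347/113 + (237*(1/124) + 58/(1/66))) = 155*(-34347/113 + (237/124 + 58*66)) = 155*(-34347/113 + (237/124 + 3828)) = 155*(-34347/113 + 474909/124) = 155*(49405689/14012) = 247028445/452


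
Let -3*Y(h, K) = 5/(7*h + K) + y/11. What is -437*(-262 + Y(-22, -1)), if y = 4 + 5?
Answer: 117244478/1023 ≈ 1.1461e+5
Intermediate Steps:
y = 9
Y(h, K) = -3/11 - 5/(3*(K + 7*h)) (Y(h, K) = -(5/(7*h + K) + 9/11)/3 = -(5/(K + 7*h) + 9*(1/11))/3 = -(5/(K + 7*h) + 9/11)/3 = -(9/11 + 5/(K + 7*h))/3 = -3/11 - 5/(3*(K + 7*h)))
-437*(-262 + Y(-22, -1)) = -437*(-262 + (-55 - 63*(-22) - 9*(-1))/(33*(-1 + 7*(-22)))) = -437*(-262 + (-55 + 1386 + 9)/(33*(-1 - 154))) = -437*(-262 + (1/33)*1340/(-155)) = -437*(-262 + (1/33)*(-1/155)*1340) = -437*(-262 - 268/1023) = -437*(-268294/1023) = 117244478/1023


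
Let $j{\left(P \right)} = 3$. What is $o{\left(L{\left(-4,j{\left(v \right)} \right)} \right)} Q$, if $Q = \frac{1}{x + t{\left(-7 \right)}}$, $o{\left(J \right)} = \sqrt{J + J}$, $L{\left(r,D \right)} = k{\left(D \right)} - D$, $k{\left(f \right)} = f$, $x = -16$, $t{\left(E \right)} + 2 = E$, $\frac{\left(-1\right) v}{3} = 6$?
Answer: $0$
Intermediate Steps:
$v = -18$ ($v = \left(-3\right) 6 = -18$)
$t{\left(E \right)} = -2 + E$
$L{\left(r,D \right)} = 0$ ($L{\left(r,D \right)} = D - D = 0$)
$o{\left(J \right)} = \sqrt{2} \sqrt{J}$ ($o{\left(J \right)} = \sqrt{2 J} = \sqrt{2} \sqrt{J}$)
$Q = - \frac{1}{25}$ ($Q = \frac{1}{-16 - 9} = \frac{1}{-25} = - \frac{1}{25} \approx -0.04$)
$o{\left(L{\left(-4,j{\left(v \right)} \right)} \right)} Q = \sqrt{2} \sqrt{0} \left(- \frac{1}{25}\right) = \sqrt{2} \cdot 0 \left(- \frac{1}{25}\right) = 0 \left(- \frac{1}{25}\right) = 0$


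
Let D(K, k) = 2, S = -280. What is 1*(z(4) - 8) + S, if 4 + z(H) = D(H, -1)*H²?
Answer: -260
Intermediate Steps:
z(H) = -4 + 2*H²
1*(z(4) - 8) + S = 1*((-4 + 2*4²) - 8) - 280 = 1*((-4 + 2*16) - 8) - 280 = 1*((-4 + 32) - 8) - 280 = 1*(28 - 8) - 280 = 1*20 - 280 = 20 - 280 = -260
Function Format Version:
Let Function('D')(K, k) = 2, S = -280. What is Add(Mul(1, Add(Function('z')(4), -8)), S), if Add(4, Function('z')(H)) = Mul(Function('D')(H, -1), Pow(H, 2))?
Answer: -260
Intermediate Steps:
Function('z')(H) = Add(-4, Mul(2, Pow(H, 2)))
Add(Mul(1, Add(Function('z')(4), -8)), S) = Add(Mul(1, Add(Add(-4, Mul(2, Pow(4, 2))), -8)), -280) = Add(Mul(1, Add(Add(-4, Mul(2, 16)), -8)), -280) = Add(Mul(1, Add(Add(-4, 32), -8)), -280) = Add(Mul(1, Add(28, -8)), -280) = Add(Mul(1, 20), -280) = Add(20, -280) = -260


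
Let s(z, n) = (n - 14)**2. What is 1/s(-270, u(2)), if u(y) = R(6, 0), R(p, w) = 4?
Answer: 1/100 ≈ 0.010000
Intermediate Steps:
u(y) = 4
s(z, n) = (-14 + n)**2
1/s(-270, u(2)) = 1/((-14 + 4)**2) = 1/((-10)**2) = 1/100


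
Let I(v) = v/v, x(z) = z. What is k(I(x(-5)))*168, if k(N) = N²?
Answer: 168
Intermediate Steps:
I(v) = 1
k(I(x(-5)))*168 = 1²*168 = 1*168 = 168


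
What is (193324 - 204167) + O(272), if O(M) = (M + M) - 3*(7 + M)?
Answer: -11136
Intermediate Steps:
O(M) = -21 - M (O(M) = 2*M + (-21 - 3*M) = -21 - M)
(193324 - 204167) + O(272) = (193324 - 204167) + (-21 - 1*272) = -10843 + (-21 - 272) = -10843 - 293 = -11136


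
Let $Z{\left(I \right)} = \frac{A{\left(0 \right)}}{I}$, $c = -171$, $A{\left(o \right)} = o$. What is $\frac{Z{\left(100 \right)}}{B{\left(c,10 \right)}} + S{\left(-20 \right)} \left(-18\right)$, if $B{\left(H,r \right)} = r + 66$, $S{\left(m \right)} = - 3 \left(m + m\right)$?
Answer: $-2160$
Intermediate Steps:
$S{\left(m \right)} = - 6 m$ ($S{\left(m \right)} = - 3 \cdot 2 m = - 6 m$)
$B{\left(H,r \right)} = 66 + r$
$Z{\left(I \right)} = 0$ ($Z{\left(I \right)} = \frac{0}{I} = 0$)
$\frac{Z{\left(100 \right)}}{B{\left(c,10 \right)}} + S{\left(-20 \right)} \left(-18\right) = \frac{0}{66 + 10} + \left(-6\right) \left(-20\right) \left(-18\right) = \frac{0}{76} + 120 \left(-18\right) = 0 \cdot \frac{1}{76} - 2160 = 0 - 2160 = -2160$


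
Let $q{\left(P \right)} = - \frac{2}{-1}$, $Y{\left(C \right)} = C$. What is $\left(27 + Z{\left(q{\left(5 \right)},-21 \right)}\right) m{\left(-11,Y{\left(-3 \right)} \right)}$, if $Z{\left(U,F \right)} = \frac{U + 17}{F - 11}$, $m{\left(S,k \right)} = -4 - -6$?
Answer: $\frac{845}{16} \approx 52.813$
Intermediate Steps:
$q{\left(P \right)} = 2$ ($q{\left(P \right)} = \left(-2\right) \left(-1\right) = 2$)
$m{\left(S,k \right)} = 2$ ($m{\left(S,k \right)} = -4 + 6 = 2$)
$Z{\left(U,F \right)} = \frac{17 + U}{-11 + F}$
$\left(27 + Z{\left(q{\left(5 \right)},-21 \right)}\right) m{\left(-11,Y{\left(-3 \right)} \right)} = \left(27 + \frac{17 + 2}{-11 - 21}\right) 2 = \left(27 + \frac{1}{-32} \cdot 19\right) 2 = \left(27 - \frac{19}{32}\right) 2 = \frac{845}{32} \cdot 2 = \frac{845}{16}$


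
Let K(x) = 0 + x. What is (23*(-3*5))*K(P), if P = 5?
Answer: -1725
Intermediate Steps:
K(x) = x
(23*(-3*5))*K(P) = (23*(-3*5))*5 = (23*(-15))*5 = -345*5 = -1725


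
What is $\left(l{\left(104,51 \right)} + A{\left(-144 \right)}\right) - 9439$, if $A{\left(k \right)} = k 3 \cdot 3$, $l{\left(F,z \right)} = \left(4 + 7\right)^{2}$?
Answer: $-10614$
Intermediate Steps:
$l{\left(F,z \right)} = 121$ ($l{\left(F,z \right)} = 11^{2} = 121$)
$A{\left(k \right)} = 9 k$ ($A{\left(k \right)} = k 9 = 9 k$)
$\left(l{\left(104,51 \right)} + A{\left(-144 \right)}\right) - 9439 = \left(121 + 9 \left(-144\right)\right) - 9439 = \left(121 - 1296\right) - 9439 = -1175 - 9439 = -10614$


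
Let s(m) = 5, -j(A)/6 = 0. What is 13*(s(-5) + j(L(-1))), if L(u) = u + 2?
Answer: 65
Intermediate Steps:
L(u) = 2 + u
j(A) = 0 (j(A) = -6*0 = 0)
13*(s(-5) + j(L(-1))) = 13*(5 + 0) = 13*5 = 65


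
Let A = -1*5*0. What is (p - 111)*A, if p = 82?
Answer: 0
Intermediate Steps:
A = 0 (A = -5*0 = 0)
(p - 111)*A = (82 - 111)*0 = -29*0 = 0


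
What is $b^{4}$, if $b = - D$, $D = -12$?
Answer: $20736$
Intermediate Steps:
$b = 12$ ($b = \left(-1\right) \left(-12\right) = 12$)
$b^{4} = 12^{4} = 20736$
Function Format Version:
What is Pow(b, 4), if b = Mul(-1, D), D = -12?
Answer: 20736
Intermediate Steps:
b = 12 (b = Mul(-1, -12) = 12)
Pow(b, 4) = Pow(12, 4) = 20736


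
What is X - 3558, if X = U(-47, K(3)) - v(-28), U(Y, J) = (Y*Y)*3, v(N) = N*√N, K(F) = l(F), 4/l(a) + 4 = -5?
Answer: 3069 + 56*I*√7 ≈ 3069.0 + 148.16*I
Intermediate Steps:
l(a) = -4/9 (l(a) = 4/(-4 - 5) = 4/(-9) = 4*(-⅑) = -4/9)
K(F) = -4/9
v(N) = N^(3/2)
U(Y, J) = 3*Y² (U(Y, J) = Y²*3 = 3*Y²)
X = 6627 + 56*I*√7 (X = 3*(-47)² - (-28)^(3/2) = 3*2209 - (-56)*I*√7 = 6627 + 56*I*√7 ≈ 6627.0 + 148.16*I)
X - 3558 = (6627 + 56*I*√7) - 3558 = 3069 + 56*I*√7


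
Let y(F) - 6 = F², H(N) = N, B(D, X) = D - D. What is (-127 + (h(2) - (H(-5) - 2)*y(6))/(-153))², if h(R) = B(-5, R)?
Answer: 43230625/2601 ≈ 16621.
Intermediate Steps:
B(D, X) = 0
h(R) = 0
y(F) = 6 + F²
(-127 + (h(2) - (H(-5) - 2)*y(6))/(-153))² = (-127 + (0 - (-5 - 2)*(6 + 6²))/(-153))² = (-127 + (0 - (-7)*(6 + 36))*(-1/153))² = (-127 + (0 - (-7)*42)*(-1/153))² = (-127 + (0 - 1*(-294))*(-1/153))² = (-127 + (0 + 294)*(-1/153))² = (-127 + 294*(-1/153))² = (-127 - 98/51)² = (-6575/51)² = 43230625/2601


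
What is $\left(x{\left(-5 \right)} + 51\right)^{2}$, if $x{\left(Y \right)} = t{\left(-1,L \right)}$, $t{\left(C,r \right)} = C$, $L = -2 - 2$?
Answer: $2500$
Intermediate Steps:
$L = -4$ ($L = -2 - 2 = -4$)
$x{\left(Y \right)} = -1$
$\left(x{\left(-5 \right)} + 51\right)^{2} = \left(-1 + 51\right)^{2} = 50^{2} = 2500$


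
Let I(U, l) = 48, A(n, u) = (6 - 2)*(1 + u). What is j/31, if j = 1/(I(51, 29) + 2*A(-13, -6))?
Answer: 1/248 ≈ 0.0040323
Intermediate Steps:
A(n, u) = 4 + 4*u (A(n, u) = 4*(1 + u) = 4 + 4*u)
j = 1/8 (j = 1/(48 + 2*(4 + 4*(-6))) = 1/(48 + 2*(4 - 24)) = 1/(48 + 2*(-20)) = 1/(48 - 40) = 1/8 ≈ 0.12500)
j/31 = (1/8)/31 = (1/31)*(1/8) = 1/248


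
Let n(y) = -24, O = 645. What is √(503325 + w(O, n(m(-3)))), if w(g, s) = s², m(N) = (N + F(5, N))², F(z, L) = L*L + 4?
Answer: 9*√6221 ≈ 709.86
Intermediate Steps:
F(z, L) = 4 + L² (F(z, L) = L² + 4 = 4 + L²)
m(N) = (4 + N + N²)² (m(N) = (N + (4 + N²))² = (4 + N + N²)²)
√(503325 + w(O, n(m(-3)))) = √(503325 + (-24)²) = √(503325 + 576) = √503901 = 9*√6221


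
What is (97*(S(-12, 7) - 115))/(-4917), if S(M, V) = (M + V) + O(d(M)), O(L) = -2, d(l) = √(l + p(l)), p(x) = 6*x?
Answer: 11834/4917 ≈ 2.4068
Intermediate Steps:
d(l) = √7*√l (d(l) = √(l + 6*l) = √(7*l) = √7*√l)
S(M, V) = -2 + M + V (S(M, V) = (M + V) - 2 = -2 + M + V)
(97*(S(-12, 7) - 115))/(-4917) = (97*((-2 - 12 + 7) - 115))/(-4917) = (97*(-7 - 115))*(-1/4917) = (97*(-122))*(-1/4917) = -11834*(-1/4917) = 11834/4917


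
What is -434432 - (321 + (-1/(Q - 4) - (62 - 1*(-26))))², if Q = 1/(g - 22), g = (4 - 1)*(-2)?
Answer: -6241953657/12769 ≈ -4.8884e+5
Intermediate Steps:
g = -6 (g = 3*(-2) = -6)
Q = -1/28 (Q = 1/(-6 - 22) = 1/(-28) = -1/28 ≈ -0.035714)
-434432 - (321 + (-1/(Q - 4) - (62 - 1*(-26))))² = -434432 - (321 + (-1/(-1/28 - 4) - (62 - 1*(-26))))² = -434432 - (321 + (-1/(-113/28) - (62 + 26)))² = -434432 - (321 + (-28/113*(-1) - 1*88))² = -434432 - (321 + (28/113 - 88))² = -434432 - (321 - 9916/113)² = -434432 - (26357/113)² = -434432 - 1*694691449/12769 = -434432 - 694691449/12769 = -6241953657/12769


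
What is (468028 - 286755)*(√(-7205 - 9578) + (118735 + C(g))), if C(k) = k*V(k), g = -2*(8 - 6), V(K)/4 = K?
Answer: 21535051127 + 181273*I*√16783 ≈ 2.1535e+10 + 2.3484e+7*I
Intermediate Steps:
V(K) = 4*K
g = -4 (g = -2*2 = -4)
C(k) = 4*k² (C(k) = k*(4*k) = 4*k²)
(468028 - 286755)*(√(-7205 - 9578) + (118735 + C(g))) = (468028 - 286755)*(√(-7205 - 9578) + (118735 + 4*(-4)²)) = 181273*(√(-16783) + (118735 + 4*16)) = 181273*(I*√16783 + (118735 + 64)) = 181273*(I*√16783 + 118799) = 181273*(118799 + I*√16783) = 21535051127 + 181273*I*√16783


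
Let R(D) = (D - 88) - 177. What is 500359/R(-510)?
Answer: -500359/775 ≈ -645.63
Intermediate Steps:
R(D) = -265 + D (R(D) = (-88 + D) - 177 = -265 + D)
500359/R(-510) = 500359/(-265 - 510) = 500359/(-775) = 500359*(-1/775) = -500359/775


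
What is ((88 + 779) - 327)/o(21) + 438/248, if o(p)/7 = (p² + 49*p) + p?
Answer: 784221/431396 ≈ 1.8179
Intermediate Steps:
o(p) = 7*p² + 350*p (o(p) = 7*((p² + 49*p) + p) = 7*(p² + 50*p) = 7*p² + 350*p)
((88 + 779) - 327)/o(21) + 438/248 = ((88 + 779) - 327)/((7*21*(50 + 21))) + 438/248 = (867 - 327)/((7*21*71)) + 438*(1/248) = 540/10437 + 219/124 = 540*(1/10437) + 219/124 = 180/3479 + 219/124 = 784221/431396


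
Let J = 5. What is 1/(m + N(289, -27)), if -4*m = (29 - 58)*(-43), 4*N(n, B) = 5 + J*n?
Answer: 4/203 ≈ 0.019704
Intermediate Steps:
N(n, B) = 5/4 + 5*n/4 (N(n, B) = (5 + 5*n)/4 = 5/4 + 5*n/4)
m = -1247/4 (m = -(29 - 58)*(-43)/4 = -(-29)*(-43)/4 = -¼*1247 = -1247/4 ≈ -311.75)
1/(m + N(289, -27)) = 1/(-1247/4 + (5/4 + (5/4)*289)) = 1/(-1247/4 + (5/4 + 1445/4)) = 1/(-1247/4 + 725/2) = 1/(203/4) = 4/203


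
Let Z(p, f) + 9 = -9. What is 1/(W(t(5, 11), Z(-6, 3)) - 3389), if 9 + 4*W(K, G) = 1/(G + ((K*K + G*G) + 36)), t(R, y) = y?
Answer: -926/3140297 ≈ -0.00029488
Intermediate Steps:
Z(p, f) = -18 (Z(p, f) = -9 - 9 = -18)
W(K, G) = -9/4 + 1/(4*(36 + G + G² + K²)) (W(K, G) = -9/4 + 1/(4*(G + ((K*K + G*G) + 36))) = -9/4 + 1/(4*(G + ((K² + G²) + 36))) = -9/4 + 1/(4*(G + ((G² + K²) + 36))) = -9/4 + 1/(4*(G + (36 + G² + K²))) = -9/4 + 1/(4*(36 + G + G² + K²)))
1/(W(t(5, 11), Z(-6, 3)) - 3389) = 1/((-323 - 9*(-18) - 9*(-18)² - 9*11²)/(4*(36 - 18 + (-18)² + 11²)) - 3389) = 1/((-323 + 162 - 9*324 - 9*121)/(4*(36 - 18 + 324 + 121)) - 3389) = 1/((¼)*(-323 + 162 - 2916 - 1089)/463 - 3389) = 1/((¼)*(1/463)*(-4166) - 3389) = 1/(-2083/926 - 3389) = 1/(-3140297/926) = -926/3140297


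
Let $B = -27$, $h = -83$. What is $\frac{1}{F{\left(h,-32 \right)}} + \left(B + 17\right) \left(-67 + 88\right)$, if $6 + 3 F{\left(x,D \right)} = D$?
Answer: $- \frac{7983}{38} \approx -210.08$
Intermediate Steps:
$F{\left(x,D \right)} = -2 + \frac{D}{3}$
$\frac{1}{F{\left(h,-32 \right)}} + \left(B + 17\right) \left(-67 + 88\right) = \frac{1}{-2 + \frac{1}{3} \left(-32\right)} + \left(-27 + 17\right) \left(-67 + 88\right) = \frac{1}{-2 - \frac{32}{3}} - 210 = \frac{1}{- \frac{38}{3}} - 210 = - \frac{3}{38} - 210 = - \frac{7983}{38}$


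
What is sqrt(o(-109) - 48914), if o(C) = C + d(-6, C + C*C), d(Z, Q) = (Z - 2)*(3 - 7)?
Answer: I*sqrt(48991) ≈ 221.34*I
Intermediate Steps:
d(Z, Q) = 8 - 4*Z (d(Z, Q) = (-2 + Z)*(-4) = 8 - 4*Z)
o(C) = 32 + C (o(C) = C + (8 - 4*(-6)) = C + (8 + 24) = C + 32 = 32 + C)
sqrt(o(-109) - 48914) = sqrt((32 - 109) - 48914) = sqrt(-77 - 48914) = sqrt(-48991) = I*sqrt(48991)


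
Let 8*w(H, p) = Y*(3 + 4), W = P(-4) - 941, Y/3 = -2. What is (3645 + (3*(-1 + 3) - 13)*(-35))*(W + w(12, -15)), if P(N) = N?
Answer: -7392945/2 ≈ -3.6965e+6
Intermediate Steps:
Y = -6 (Y = 3*(-2) = -6)
W = -945 (W = -4 - 941 = -945)
w(H, p) = -21/4 (w(H, p) = (-6*(3 + 4))/8 = (-6*7)/8 = (⅛)*(-42) = -21/4)
(3645 + (3*(-1 + 3) - 13)*(-35))*(W + w(12, -15)) = (3645 + (3*(-1 + 3) - 13)*(-35))*(-945 - 21/4) = (3645 + (3*2 - 13)*(-35))*(-3801/4) = (3645 + (6 - 13)*(-35))*(-3801/4) = (3645 - 7*(-35))*(-3801/4) = (3645 + 245)*(-3801/4) = 3890*(-3801/4) = -7392945/2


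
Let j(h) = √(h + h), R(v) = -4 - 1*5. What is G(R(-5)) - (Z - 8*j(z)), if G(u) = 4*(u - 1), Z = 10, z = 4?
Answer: -50 + 16*√2 ≈ -27.373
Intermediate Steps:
R(v) = -9 (R(v) = -4 - 5 = -9)
j(h) = √2*√h (j(h) = √(2*h) = √2*√h)
G(u) = -4 + 4*u (G(u) = 4*(-1 + u) = -4 + 4*u)
G(R(-5)) - (Z - 8*j(z)) = (-4 + 4*(-9)) - (10 - 8*√2*√4) = (-4 - 36) - (10 - 8*√2*2) = -40 - (10 - 16*√2) = -40 + (-10 + 16*√2) = -50 + 16*√2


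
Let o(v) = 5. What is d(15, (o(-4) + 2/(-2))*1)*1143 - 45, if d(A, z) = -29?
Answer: -33192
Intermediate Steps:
d(15, (o(-4) + 2/(-2))*1)*1143 - 45 = -29*1143 - 45 = -33147 - 45 = -33192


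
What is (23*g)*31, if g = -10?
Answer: -7130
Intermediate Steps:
(23*g)*31 = (23*(-10))*31 = -230*31 = -7130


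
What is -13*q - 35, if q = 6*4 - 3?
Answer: -308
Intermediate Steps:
q = 21 (q = 24 - 3 = 21)
-13*q - 35 = -13*21 - 35 = -273 - 35 = -308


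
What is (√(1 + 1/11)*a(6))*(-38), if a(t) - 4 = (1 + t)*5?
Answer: -2964*√33/11 ≈ -1547.9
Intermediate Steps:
a(t) = 9 + 5*t (a(t) = 4 + (1 + t)*5 = 4 + (5 + 5*t) = 9 + 5*t)
(√(1 + 1/11)*a(6))*(-38) = (√(1 + 1/11)*(9 + 5*6))*(-38) = (√(1 + 1/11)*(9 + 30))*(-38) = (√(12/11)*39)*(-38) = ((2*√33/11)*39)*(-38) = (78*√33/11)*(-38) = -2964*√33/11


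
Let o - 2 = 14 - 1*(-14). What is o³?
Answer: 27000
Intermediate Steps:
o = 30 (o = 2 + (14 - 1*(-14)) = 2 + (14 + 14) = 2 + 28 = 30)
o³ = 30³ = 27000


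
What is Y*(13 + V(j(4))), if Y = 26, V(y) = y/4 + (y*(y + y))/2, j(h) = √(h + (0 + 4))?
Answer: 546 + 13*√2 ≈ 564.38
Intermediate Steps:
j(h) = √(4 + h) (j(h) = √(h + 4) = √(4 + h))
V(y) = y² + y/4 (V(y) = y*(¼) + (y*(2*y))*(½) = y/4 + (2*y²)*(½) = y/4 + y² = y² + y/4)
Y*(13 + V(j(4))) = 26*(13 + √(4 + 4)*(¼ + √(4 + 4))) = 26*(13 + √8*(¼ + √8)) = 26*(13 + (2*√2)*(¼ + 2*√2)) = 26*(13 + 2*√2*(¼ + 2*√2)) = 338 + 52*√2*(¼ + 2*√2)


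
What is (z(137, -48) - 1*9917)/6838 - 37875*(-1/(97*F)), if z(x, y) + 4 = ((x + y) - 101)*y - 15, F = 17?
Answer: 9367485/433687 ≈ 21.600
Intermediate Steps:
z(x, y) = -19 + y*(-101 + x + y) (z(x, y) = -4 + (((x + y) - 101)*y - 15) = -4 + ((-101 + x + y)*y - 15) = -4 + (y*(-101 + x + y) - 15) = -4 + (-15 + y*(-101 + x + y)) = -19 + y*(-101 + x + y))
(z(137, -48) - 1*9917)/6838 - 37875*(-1/(97*F)) = ((-19 + (-48)**2 - 101*(-48) + 137*(-48)) - 1*9917)/6838 - 37875/(17*(-97)) = ((-19 + 2304 + 4848 - 6576) - 9917)*(1/6838) - 37875/(-1649) = (557 - 9917)*(1/6838) - 37875*(-1/1649) = -9360*1/6838 + 37875/1649 = -360/263 + 37875/1649 = 9367485/433687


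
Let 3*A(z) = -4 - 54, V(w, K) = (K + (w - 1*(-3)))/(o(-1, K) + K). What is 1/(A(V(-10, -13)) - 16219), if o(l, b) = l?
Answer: -3/48715 ≈ -6.1583e-5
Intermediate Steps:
V(w, K) = (3 + K + w)/(-1 + K) (V(w, K) = (K + (w - 1*(-3)))/(-1 + K) = (K + (w + 3))/(-1 + K) = (K + (3 + w))/(-1 + K) = (3 + K + w)/(-1 + K))
A(z) = -58/3 (A(z) = (-4 - 54)/3 = (⅓)*(-58) = -58/3)
1/(A(V(-10, -13)) - 16219) = 1/(-58/3 - 16219) = 1/(-48715/3) = -3/48715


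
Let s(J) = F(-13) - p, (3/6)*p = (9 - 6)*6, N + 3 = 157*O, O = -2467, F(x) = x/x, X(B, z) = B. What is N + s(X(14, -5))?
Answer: -387357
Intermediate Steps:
F(x) = 1
N = -387322 (N = -3 + 157*(-2467) = -3 - 387319 = -387322)
p = 36 (p = 2*((9 - 6)*6) = 2*(3*6) = 2*18 = 36)
s(J) = -35 (s(J) = 1 - 1*36 = 1 - 36 = -35)
N + s(X(14, -5)) = -387322 - 35 = -387357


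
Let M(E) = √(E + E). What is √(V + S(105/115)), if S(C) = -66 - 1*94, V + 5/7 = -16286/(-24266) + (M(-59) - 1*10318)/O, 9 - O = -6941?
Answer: √(-2251174737452253844 + 2005290383558*I*√118)/118054090 ≈ 6.149e-5 + 12.709*I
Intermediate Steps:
M(E) = √2*√E (M(E) = √(2*E) = √2*√E)
O = 6950 (O = 9 - 1*(-6941) = 9 + 6941 = 6950)
V = -450891429/295135225 + I*√118/6950 (V = -5/7 + (-16286/(-24266) + (√2*√(-59) - 1*10318)/6950) = -5/7 + (-16286*(-1/24266) + (√2*(I*√59) - 10318)*(1/6950)) = -5/7 + (8143/12133 + (I*√118 - 10318)*(1/6950)) = -5/7 + (8143/12133 + (-10318 + I*√118)*(1/6950)) = -5/7 + (8143/12133 + (-5159/3475 + I*√118/6950)) = -5/7 + (-34297222/42162175 + I*√118/6950) = -450891429/295135225 + I*√118/6950 ≈ -1.5277 + 0.001563*I)
S(C) = -160 (S(C) = -66 - 94 = -160)
√(V + S(105/115)) = √((-450891429/295135225 + I*√118/6950) - 160) = √(-47672527429/295135225 + I*√118/6950)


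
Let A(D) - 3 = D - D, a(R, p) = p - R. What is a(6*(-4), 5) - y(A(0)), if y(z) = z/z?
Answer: 28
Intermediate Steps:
A(D) = 3 (A(D) = 3 + (D - D) = 3 + 0 = 3)
y(z) = 1
a(6*(-4), 5) - y(A(0)) = (5 - 6*(-4)) - 1*1 = (5 - 1*(-24)) - 1 = (5 + 24) - 1 = 29 - 1 = 28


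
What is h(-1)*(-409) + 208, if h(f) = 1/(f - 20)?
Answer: 4777/21 ≈ 227.48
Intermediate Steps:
h(f) = 1/(-20 + f)
h(-1)*(-409) + 208 = -409/(-20 - 1) + 208 = -409/(-21) + 208 = -1/21*(-409) + 208 = 409/21 + 208 = 4777/21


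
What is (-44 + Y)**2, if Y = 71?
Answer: 729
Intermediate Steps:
(-44 + Y)**2 = (-44 + 71)**2 = 27**2 = 729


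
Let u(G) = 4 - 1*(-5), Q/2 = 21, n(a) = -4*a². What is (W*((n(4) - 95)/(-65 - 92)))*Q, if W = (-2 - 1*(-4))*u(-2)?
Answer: 120204/157 ≈ 765.63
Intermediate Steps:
Q = 42 (Q = 2*21 = 42)
u(G) = 9 (u(G) = 4 + 5 = 9)
W = 18 (W = (-2 - 1*(-4))*9 = (-2 + 4)*9 = 2*9 = 18)
(W*((n(4) - 95)/(-65 - 92)))*Q = (18*((-4*4² - 95)/(-65 - 92)))*42 = (18*((-4*16 - 95)/(-157)))*42 = (18*((-64 - 95)*(-1/157)))*42 = (18*(-159*(-1/157)))*42 = (18*(159/157))*42 = (2862/157)*42 = 120204/157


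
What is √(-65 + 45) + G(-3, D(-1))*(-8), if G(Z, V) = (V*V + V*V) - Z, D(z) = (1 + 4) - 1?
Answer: -280 + 2*I*√5 ≈ -280.0 + 4.4721*I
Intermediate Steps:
D(z) = 4 (D(z) = 5 - 1 = 4)
G(Z, V) = -Z + 2*V² (G(Z, V) = (V² + V²) - Z = 2*V² - Z = -Z + 2*V²)
√(-65 + 45) + G(-3, D(-1))*(-8) = √(-65 + 45) + (-1*(-3) + 2*4²)*(-8) = √(-20) + (3 + 2*16)*(-8) = 2*I*√5 + (3 + 32)*(-8) = 2*I*√5 + 35*(-8) = 2*I*√5 - 280 = -280 + 2*I*√5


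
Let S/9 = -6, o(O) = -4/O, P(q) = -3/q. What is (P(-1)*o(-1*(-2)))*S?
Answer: 324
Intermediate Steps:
S = -54 (S = 9*(-6) = -54)
(P(-1)*o(-1*(-2)))*S = ((-3/(-1))*(-4/((-1*(-2)))))*(-54) = ((-3*(-1))*(-4/2))*(-54) = (3*(-4*½))*(-54) = (3*(-2))*(-54) = -6*(-54) = 324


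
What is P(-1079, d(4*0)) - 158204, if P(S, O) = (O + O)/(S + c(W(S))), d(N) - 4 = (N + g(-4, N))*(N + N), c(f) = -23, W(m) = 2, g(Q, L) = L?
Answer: -87170408/551 ≈ -1.5820e+5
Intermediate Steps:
d(N) = 4 + 4*N**2 (d(N) = 4 + (N + N)*(N + N) = 4 + (2*N)*(2*N) = 4 + 4*N**2)
P(S, O) = 2*O/(-23 + S) (P(S, O) = (O + O)/(S - 23) = (2*O)/(-23 + S) = 2*O/(-23 + S))
P(-1079, d(4*0)) - 158204 = 2*(4 + 4*(4*0)**2)/(-23 - 1079) - 158204 = 2*(4 + 4*0**2)/(-1102) - 158204 = 2*(4 + 4*0)*(-1/1102) - 158204 = 2*(4 + 0)*(-1/1102) - 158204 = 2*4*(-1/1102) - 158204 = -4/551 - 158204 = -87170408/551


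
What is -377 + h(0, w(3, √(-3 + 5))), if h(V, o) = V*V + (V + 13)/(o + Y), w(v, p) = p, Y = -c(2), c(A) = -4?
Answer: -2613/7 - 13*√2/14 ≈ -374.60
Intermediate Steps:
Y = 4 (Y = -1*(-4) = 4)
h(V, o) = V² + (13 + V)/(4 + o) (h(V, o) = V*V + (V + 13)/(o + 4) = V² + (13 + V)/(4 + o))
-377 + h(0, w(3, √(-3 + 5))) = -377 + (13 + 0 + 4*0² + √(-3 + 5)*0²)/(4 + √(-3 + 5)) = -377 + (13 + 0 + 4*0 + √2*0)/(4 + √2) = -377 + (13 + 0 + 0 + 0)/(4 + √2) = -377 + 13/(4 + √2)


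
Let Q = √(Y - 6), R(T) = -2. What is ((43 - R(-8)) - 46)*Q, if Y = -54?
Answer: -2*I*√15 ≈ -7.746*I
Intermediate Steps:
Q = 2*I*√15 (Q = √(-54 - 6) = √(-60) = 2*I*√15 ≈ 7.746*I)
((43 - R(-8)) - 46)*Q = ((43 - 1*(-2)) - 46)*(2*I*√15) = ((43 + 2) - 46)*(2*I*√15) = (45 - 46)*(2*I*√15) = -2*I*√15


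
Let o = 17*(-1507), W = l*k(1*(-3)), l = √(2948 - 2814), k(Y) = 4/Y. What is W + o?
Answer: -25619 - 4*√134/3 ≈ -25634.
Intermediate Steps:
l = √134 ≈ 11.576
W = -4*√134/3 (W = √134*(4/((1*(-3)))) = √134*(4/(-3)) = √134*(4*(-⅓)) = √134*(-4/3) = -4*√134/3 ≈ -15.434)
o = -25619
W + o = -4*√134/3 - 25619 = -25619 - 4*√134/3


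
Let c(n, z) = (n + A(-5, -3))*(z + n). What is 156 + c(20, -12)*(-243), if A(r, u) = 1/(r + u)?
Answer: -38481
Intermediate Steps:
c(n, z) = (-1/8 + n)*(n + z) (c(n, z) = (n + 1/(-5 - 3))*(z + n) = (n + 1/(-8))*(n + z) = (n - 1/8)*(n + z) = (-1/8 + n)*(n + z))
156 + c(20, -12)*(-243) = 156 + (20**2 - 1/8*20 - 1/8*(-12) + 20*(-12))*(-243) = 156 + (400 - 5/2 + 3/2 - 240)*(-243) = 156 + 159*(-243) = 156 - 38637 = -38481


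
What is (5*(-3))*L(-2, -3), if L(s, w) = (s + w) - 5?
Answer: 150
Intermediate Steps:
L(s, w) = -5 + s + w
(5*(-3))*L(-2, -3) = (5*(-3))*(-5 - 2 - 3) = -15*(-10) = 150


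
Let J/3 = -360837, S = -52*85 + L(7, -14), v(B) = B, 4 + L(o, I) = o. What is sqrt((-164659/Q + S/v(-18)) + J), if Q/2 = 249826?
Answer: I*sqrt(607927472289009781)/749478 ≈ 1040.3*I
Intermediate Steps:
Q = 499652 (Q = 2*249826 = 499652)
L(o, I) = -4 + o
S = -4417 (S = -52*85 + (-4 + 7) = -4420 + 3 = -4417)
J = -1082511 (J = 3*(-360837) = -1082511)
sqrt((-164659/Q + S/v(-18)) + J) = sqrt((-164659/499652 - 4417/(-18)) - 1082511) = sqrt((-164659*1/499652 - 4417*(-1/18)) - 1082511) = sqrt((-164659/499652 + 4417/18) - 1082511) = sqrt(1101999511/4496868 - 1082511) = sqrt(-4866807076037/4496868) = I*sqrt(607927472289009781)/749478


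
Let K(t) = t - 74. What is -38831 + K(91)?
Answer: -38814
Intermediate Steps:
K(t) = -74 + t
-38831 + K(91) = -38831 + (-74 + 91) = -38831 + 17 = -38814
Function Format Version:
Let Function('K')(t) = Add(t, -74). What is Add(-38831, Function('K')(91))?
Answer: -38814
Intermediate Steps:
Function('K')(t) = Add(-74, t)
Add(-38831, Function('K')(91)) = Add(-38831, Add(-74, 91)) = Add(-38831, 17) = -38814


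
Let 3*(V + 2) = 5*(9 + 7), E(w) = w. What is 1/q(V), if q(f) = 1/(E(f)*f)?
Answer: 5476/9 ≈ 608.44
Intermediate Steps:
V = 74/3 (V = -2 + (5*(9 + 7))/3 = -2 + (5*16)/3 = -2 + (⅓)*80 = -2 + 80/3 = 74/3 ≈ 24.667)
q(f) = f⁻² (q(f) = 1/(f*f) = f⁻²)
1/q(V) = 1/((74/3)⁻²) = 1/(9/5476) = 5476/9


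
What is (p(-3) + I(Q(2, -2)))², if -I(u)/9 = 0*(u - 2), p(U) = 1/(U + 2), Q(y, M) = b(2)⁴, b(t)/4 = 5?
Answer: 1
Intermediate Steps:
b(t) = 20 (b(t) = 4*5 = 20)
Q(y, M) = 160000 (Q(y, M) = 20⁴ = 160000)
p(U) = 1/(2 + U)
I(u) = 0 (I(u) = -0*(u - 2) = -0*(-2 + u) = -9*0 = 0)
(p(-3) + I(Q(2, -2)))² = (1/(2 - 3) + 0)² = (1/(-1) + 0)² = (-1 + 0)² = (-1)² = 1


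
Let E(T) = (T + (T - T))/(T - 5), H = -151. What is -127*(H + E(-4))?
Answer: 172085/9 ≈ 19121.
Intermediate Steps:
E(T) = T/(-5 + T) (E(T) = (T + 0)/(-5 + T) = T/(-5 + T))
-127*(H + E(-4)) = -127*(-151 - 4/(-5 - 4)) = -127*(-151 - 4/(-9)) = -127*(-151 - 4*(-⅑)) = -127*(-151 + 4/9) = -127*(-1355/9) = 172085/9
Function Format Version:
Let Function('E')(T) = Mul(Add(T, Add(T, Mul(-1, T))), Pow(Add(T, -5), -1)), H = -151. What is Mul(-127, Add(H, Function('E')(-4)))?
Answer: Rational(172085, 9) ≈ 19121.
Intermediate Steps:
Function('E')(T) = Mul(T, Pow(Add(-5, T), -1)) (Function('E')(T) = Mul(Add(T, 0), Pow(Add(-5, T), -1)) = Mul(T, Pow(Add(-5, T), -1)))
Mul(-127, Add(H, Function('E')(-4))) = Mul(-127, Add(-151, Mul(-4, Pow(Add(-5, -4), -1)))) = Mul(-127, Add(-151, Mul(-4, Pow(-9, -1)))) = Mul(-127, Add(-151, Mul(-4, Rational(-1, 9)))) = Mul(-127, Add(-151, Rational(4, 9))) = Mul(-127, Rational(-1355, 9)) = Rational(172085, 9)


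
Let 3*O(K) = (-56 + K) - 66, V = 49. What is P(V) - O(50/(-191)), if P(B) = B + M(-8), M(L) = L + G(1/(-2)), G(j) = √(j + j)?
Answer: 15615/191 + I ≈ 81.754 + 1.0*I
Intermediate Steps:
G(j) = √2*√j (G(j) = √(2*j) = √2*√j)
O(K) = -122/3 + K/3 (O(K) = ((-56 + K) - 66)/3 = (-122 + K)/3 = -122/3 + K/3)
M(L) = I + L (M(L) = L + √2*√(1/(-2)) = L + √2*√(-½) = L + √2*(I*√2/2) = L + I = I + L)
P(B) = -8 + I + B (P(B) = B + (I - 8) = B + (-8 + I) = -8 + I + B)
P(V) - O(50/(-191)) = (-8 + I + 49) - (-122/3 + (50/(-191))/3) = (41 + I) - (-122/3 + (50*(-1/191))/3) = (41 + I) - (-122/3 + (⅓)*(-50/191)) = (41 + I) - (-122/3 - 50/573) = (41 + I) - 1*(-7784/191) = (41 + I) + 7784/191 = 15615/191 + I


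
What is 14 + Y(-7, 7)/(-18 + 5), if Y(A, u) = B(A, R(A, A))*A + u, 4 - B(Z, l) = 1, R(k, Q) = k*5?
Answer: 196/13 ≈ 15.077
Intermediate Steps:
R(k, Q) = 5*k
B(Z, l) = 3 (B(Z, l) = 4 - 1*1 = 4 - 1 = 3)
Y(A, u) = u + 3*A (Y(A, u) = 3*A + u = u + 3*A)
14 + Y(-7, 7)/(-18 + 5) = 14 + (7 + 3*(-7))/(-18 + 5) = 14 + (7 - 21)/(-13) = 14 - 1/13*(-14) = 14 + 14/13 = 196/13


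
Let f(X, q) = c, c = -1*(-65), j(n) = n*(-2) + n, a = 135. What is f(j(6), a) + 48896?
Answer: 48961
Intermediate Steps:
j(n) = -n (j(n) = -2*n + n = -n)
c = 65
f(X, q) = 65
f(j(6), a) + 48896 = 65 + 48896 = 48961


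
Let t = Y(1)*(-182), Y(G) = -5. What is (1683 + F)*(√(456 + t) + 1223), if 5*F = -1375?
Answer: 1721984 + 1408*√1366 ≈ 1.7740e+6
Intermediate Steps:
F = -275 (F = (⅕)*(-1375) = -275)
t = 910 (t = -5*(-182) = 910)
(1683 + F)*(√(456 + t) + 1223) = (1683 - 275)*(√(456 + 910) + 1223) = 1408*(√1366 + 1223) = 1408*(1223 + √1366) = 1721984 + 1408*√1366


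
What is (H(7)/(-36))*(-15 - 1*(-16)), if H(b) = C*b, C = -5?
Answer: 35/36 ≈ 0.97222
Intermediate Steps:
H(b) = -5*b
(H(7)/(-36))*(-15 - 1*(-16)) = ((-5*7)/(-36))*(-15 - 1*(-16)) = (-1/36*(-35))*(-15 + 16) = (35/36)*1 = 35/36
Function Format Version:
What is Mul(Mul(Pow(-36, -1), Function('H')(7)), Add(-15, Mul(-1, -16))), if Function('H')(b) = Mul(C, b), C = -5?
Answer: Rational(35, 36) ≈ 0.97222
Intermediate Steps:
Function('H')(b) = Mul(-5, b)
Mul(Mul(Pow(-36, -1), Function('H')(7)), Add(-15, Mul(-1, -16))) = Mul(Mul(Pow(-36, -1), Mul(-5, 7)), Add(-15, Mul(-1, -16))) = Mul(Mul(Rational(-1, 36), -35), Add(-15, 16)) = Mul(Rational(35, 36), 1) = Rational(35, 36)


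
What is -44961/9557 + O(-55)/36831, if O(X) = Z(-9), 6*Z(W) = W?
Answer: -1103981951/234662578 ≈ -4.7046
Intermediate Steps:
Z(W) = W/6
O(X) = -3/2 (O(X) = (⅙)*(-9) = -3/2)
-44961/9557 + O(-55)/36831 = -44961/9557 - 3/2/36831 = -44961*1/9557 - 3/2*1/36831 = -44961/9557 - 1/24554 = -1103981951/234662578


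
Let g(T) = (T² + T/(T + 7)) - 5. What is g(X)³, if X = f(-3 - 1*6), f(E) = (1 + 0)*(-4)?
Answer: 24389/27 ≈ 903.30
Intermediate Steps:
f(E) = -4 (f(E) = 1*(-4) = -4)
X = -4
g(T) = -5 + T² + T/(7 + T) (g(T) = (T² + T/(7 + T)) - 5 = -5 + T² + T/(7 + T))
g(X)³ = ((-35 + (-4)³ - 4*(-4) + 7*(-4)²)/(7 - 4))³ = ((-35 - 64 + 16 + 7*16)/3)³ = ((-35 - 64 + 16 + 112)/3)³ = ((⅓)*29)³ = (29/3)³ = 24389/27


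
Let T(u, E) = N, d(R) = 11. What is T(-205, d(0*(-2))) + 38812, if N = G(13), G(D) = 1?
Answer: 38813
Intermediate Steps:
N = 1
T(u, E) = 1
T(-205, d(0*(-2))) + 38812 = 1 + 38812 = 38813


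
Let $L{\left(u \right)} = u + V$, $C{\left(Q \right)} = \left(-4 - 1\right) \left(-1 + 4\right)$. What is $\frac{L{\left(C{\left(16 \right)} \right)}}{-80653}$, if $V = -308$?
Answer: $\frac{323}{80653} \approx 0.0040048$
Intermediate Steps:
$C{\left(Q \right)} = -15$ ($C{\left(Q \right)} = \left(-5\right) 3 = -15$)
$L{\left(u \right)} = -308 + u$ ($L{\left(u \right)} = u - 308 = -308 + u$)
$\frac{L{\left(C{\left(16 \right)} \right)}}{-80653} = \frac{-308 - 15}{-80653} = \left(-323\right) \left(- \frac{1}{80653}\right) = \frac{323}{80653}$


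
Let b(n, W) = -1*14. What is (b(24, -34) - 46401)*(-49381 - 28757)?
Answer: 3626775270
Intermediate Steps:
b(n, W) = -14
(b(24, -34) - 46401)*(-49381 - 28757) = (-14 - 46401)*(-49381 - 28757) = -46415*(-78138) = 3626775270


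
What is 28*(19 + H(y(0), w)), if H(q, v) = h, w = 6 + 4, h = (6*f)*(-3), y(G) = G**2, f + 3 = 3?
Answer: 532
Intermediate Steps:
f = 0 (f = -3 + 3 = 0)
h = 0 (h = (6*0)*(-3) = 0*(-3) = 0)
w = 10
H(q, v) = 0
28*(19 + H(y(0), w)) = 28*(19 + 0) = 28*19 = 532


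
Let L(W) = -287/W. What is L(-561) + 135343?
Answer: 75927710/561 ≈ 1.3534e+5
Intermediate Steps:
L(-561) + 135343 = -287/(-561) + 135343 = -287*(-1/561) + 135343 = 287/561 + 135343 = 75927710/561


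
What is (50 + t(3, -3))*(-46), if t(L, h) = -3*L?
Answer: -1886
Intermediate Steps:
(50 + t(3, -3))*(-46) = (50 - 3*3)*(-46) = (50 - 9)*(-46) = 41*(-46) = -1886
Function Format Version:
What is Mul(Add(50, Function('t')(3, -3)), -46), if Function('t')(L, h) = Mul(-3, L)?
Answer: -1886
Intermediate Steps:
Mul(Add(50, Function('t')(3, -3)), -46) = Mul(Add(50, Mul(-3, 3)), -46) = Mul(Add(50, -9), -46) = Mul(41, -46) = -1886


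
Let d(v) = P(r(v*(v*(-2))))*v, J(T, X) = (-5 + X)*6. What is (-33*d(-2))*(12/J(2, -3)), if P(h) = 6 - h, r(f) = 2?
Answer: -66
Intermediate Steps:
J(T, X) = -30 + 6*X
d(v) = 4*v (d(v) = (6 - 1*2)*v = (6 - 2)*v = 4*v)
(-33*d(-2))*(12/J(2, -3)) = (-132*(-2))*(12/(-30 + 6*(-3))) = (-33*(-8))*(12/(-30 - 18)) = 264*(12/(-48)) = 264*(12*(-1/48)) = 264*(-1/4) = -66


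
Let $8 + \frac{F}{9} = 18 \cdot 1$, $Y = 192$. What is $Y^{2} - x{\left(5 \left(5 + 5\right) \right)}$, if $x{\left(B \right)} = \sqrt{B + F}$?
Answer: $36864 - 2 \sqrt{35} \approx 36852.0$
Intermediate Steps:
$F = 90$ ($F = -72 + 9 \cdot 18 \cdot 1 = -72 + 9 \cdot 18 = -72 + 162 = 90$)
$x{\left(B \right)} = \sqrt{90 + B}$ ($x{\left(B \right)} = \sqrt{B + 90} = \sqrt{90 + B}$)
$Y^{2} - x{\left(5 \left(5 + 5\right) \right)} = 192^{2} - \sqrt{90 + 5 \left(5 + 5\right)} = 36864 - \sqrt{90 + 5 \cdot 10} = 36864 - \sqrt{90 + 50} = 36864 - \sqrt{140} = 36864 - 2 \sqrt{35}$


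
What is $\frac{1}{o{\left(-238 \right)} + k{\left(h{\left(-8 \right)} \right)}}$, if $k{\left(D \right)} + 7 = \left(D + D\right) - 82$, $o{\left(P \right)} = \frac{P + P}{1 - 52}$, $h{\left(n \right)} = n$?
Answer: $- \frac{3}{287} \approx -0.010453$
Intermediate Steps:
$o{\left(P \right)} = - \frac{2 P}{51}$ ($o{\left(P \right)} = \frac{2 P}{-51} = 2 P \left(- \frac{1}{51}\right) = - \frac{2 P}{51}$)
$k{\left(D \right)} = -89 + 2 D$ ($k{\left(D \right)} = -7 + \left(\left(D + D\right) - 82\right) = -7 + \left(2 D - 82\right) = -7 + \left(-82 + 2 D\right) = -89 + 2 D$)
$\frac{1}{o{\left(-238 \right)} + k{\left(h{\left(-8 \right)} \right)}} = \frac{1}{\left(- \frac{2}{51}\right) \left(-238\right) + \left(-89 + 2 \left(-8\right)\right)} = \frac{1}{\frac{28}{3} - 105} = \frac{1}{- \frac{287}{3}} = - \frac{3}{287}$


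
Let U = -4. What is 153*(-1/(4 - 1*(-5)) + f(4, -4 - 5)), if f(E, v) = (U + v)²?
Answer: 25840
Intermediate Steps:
f(E, v) = (-4 + v)²
153*(-1/(4 - 1*(-5)) + f(4, -4 - 5)) = 153*(-1/(4 - 1*(-5)) + (-4 + (-4 - 5))²) = 153*(-1/(4 + 5) + (-4 - 9)²) = 153*(-1/9 + (-13)²) = 153*((⅑)*(-1) + 169) = 153*(-⅑ + 169) = 153*(1520/9) = 25840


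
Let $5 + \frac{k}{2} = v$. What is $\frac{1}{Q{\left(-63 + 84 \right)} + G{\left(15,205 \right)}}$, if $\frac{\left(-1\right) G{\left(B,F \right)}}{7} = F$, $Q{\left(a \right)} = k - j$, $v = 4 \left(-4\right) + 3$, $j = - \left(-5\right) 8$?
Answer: $- \frac{1}{1511} \approx -0.00066181$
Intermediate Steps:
$j = 40$ ($j = \left(-1\right) \left(-40\right) = 40$)
$v = -13$ ($v = -16 + 3 = -13$)
$k = -36$ ($k = -10 + 2 \left(-13\right) = -10 - 26 = -36$)
$Q{\left(a \right)} = -76$ ($Q{\left(a \right)} = -36 - 40 = -76$)
$G{\left(B,F \right)} = - 7 F$
$\frac{1}{Q{\left(-63 + 84 \right)} + G{\left(15,205 \right)}} = \frac{1}{-76 - 1435} = \frac{1}{-1511} = - \frac{1}{1511}$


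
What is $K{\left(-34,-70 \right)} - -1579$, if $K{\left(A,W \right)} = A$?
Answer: $1545$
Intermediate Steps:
$K{\left(-34,-70 \right)} - -1579 = -34 - -1579 = -34 + 1579 = 1545$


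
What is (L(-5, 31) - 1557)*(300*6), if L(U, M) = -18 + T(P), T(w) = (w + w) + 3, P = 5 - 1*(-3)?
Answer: -2800800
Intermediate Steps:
P = 8 (P = 5 + 3 = 8)
T(w) = 3 + 2*w (T(w) = 2*w + 3 = 3 + 2*w)
L(U, M) = 1 (L(U, M) = -18 + (3 + 2*8) = -18 + (3 + 16) = -18 + 19 = 1)
(L(-5, 31) - 1557)*(300*6) = (1 - 1557)*(300*6) = -1556*1800 = -2800800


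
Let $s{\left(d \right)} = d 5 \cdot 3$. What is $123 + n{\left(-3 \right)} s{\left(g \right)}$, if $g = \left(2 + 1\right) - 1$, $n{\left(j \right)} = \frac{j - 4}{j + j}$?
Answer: $158$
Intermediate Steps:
$n{\left(j \right)} = \frac{-4 + j}{2 j}$
$g = 2$ ($g = 3 - 1 = 2$)
$s{\left(d \right)} = 15 d$ ($s{\left(d \right)} = 5 d 3 = 15 d$)
$123 + n{\left(-3 \right)} s{\left(g \right)} = 123 + \frac{-4 - 3}{2 \left(-3\right)} 15 \cdot 2 = 123 + \frac{1}{2} \left(- \frac{1}{3}\right) \left(-7\right) 30 = 123 + \frac{7}{6} \cdot 30 = 123 + 35 = 158$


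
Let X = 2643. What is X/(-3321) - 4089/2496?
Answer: -2241833/921024 ≈ -2.4341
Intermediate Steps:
X/(-3321) - 4089/2496 = 2643/(-3321) - 4089/2496 = 2643*(-1/3321) - 4089*1/2496 = -881/1107 - 1363/832 = -2241833/921024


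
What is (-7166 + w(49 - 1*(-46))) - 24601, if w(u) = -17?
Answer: -31784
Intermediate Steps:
(-7166 + w(49 - 1*(-46))) - 24601 = (-7166 - 17) - 24601 = -7183 - 24601 = -31784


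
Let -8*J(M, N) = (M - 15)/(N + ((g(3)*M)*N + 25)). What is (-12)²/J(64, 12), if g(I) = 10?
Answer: -8889984/49 ≈ -1.8143e+5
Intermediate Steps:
J(M, N) = -(-15 + M)/(8*(25 + N + 10*M*N)) (J(M, N) = -(M - 15)/(8*(N + ((10*M)*N + 25))) = -(-15 + M)/(8*(N + (10*M*N + 25))) = -(-15 + M)/(8*(N + (25 + 10*M*N))) = -(-15 + M)/(8*(25 + N + 10*M*N)))
(-12)²/J(64, 12) = (-12)²/(((15 - 1*64)/(8*(25 + 12 + 10*64*12)))) = 144/(((15 - 64)/(8*(25 + 12 + 7680)))) = 144/(((⅛)*(-49)/7717)) = 144/(((⅛)*(1/7717)*(-49))) = 144/(-49/61736) = 144*(-61736/49) = -8889984/49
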